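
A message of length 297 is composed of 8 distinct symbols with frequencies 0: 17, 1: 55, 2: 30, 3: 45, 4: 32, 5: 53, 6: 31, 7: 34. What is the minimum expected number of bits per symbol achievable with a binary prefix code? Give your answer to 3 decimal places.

2.973 bits/symbol

Probabilities are the counts divided by 297.
Repeatedly combine the two least-probable nodes; the expected code length is the sum of the merged weights.
merge 17/297 + 10/99 → 47/297
merge 31/297 + 32/297 → 7/33
merge 34/297 + 5/33 → 79/297
merge 47/297 + 53/297 → 100/297
merge 5/27 + 7/33 → 118/297
merge 79/297 + 100/297 → 179/297
merge 118/297 + 179/297 → 1
L = 47/297 + 7/33 + 79/297 + 100/297 + 118/297 + 179/297 + 1 = 883/297 ≈ 2.973 bits/symbol.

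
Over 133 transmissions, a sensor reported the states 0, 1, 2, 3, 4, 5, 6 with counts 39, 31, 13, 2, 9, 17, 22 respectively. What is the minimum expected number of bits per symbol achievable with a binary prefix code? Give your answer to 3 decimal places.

Probabilities are the counts divided by 133.
Repeatedly combine the two least-probable nodes; the expected code length is the sum of the merged weights.
merge 2/133 + 9/133 → 11/133
merge 11/133 + 13/133 → 24/133
merge 17/133 + 22/133 → 39/133
merge 24/133 + 31/133 → 55/133
merge 39/133 + 39/133 → 78/133
merge 55/133 + 78/133 → 1
L = 11/133 + 24/133 + 39/133 + 55/133 + 78/133 + 1 = 340/133 ≈ 2.556 bits/symbol.

2.556 bits/symbol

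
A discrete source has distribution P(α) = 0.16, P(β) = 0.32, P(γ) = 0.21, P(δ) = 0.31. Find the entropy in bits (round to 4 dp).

H = −Σ pᵢ log₂ pᵢ.
−0.16·log₂(0.16) = 0.4230
−0.32·log₂(0.32) = 0.5260
−0.21·log₂(0.21) = 0.4728
−0.31·log₂(0.31) = 0.5238
Sum ≈ 1.9457 → 1.9457 bits.

1.9457 bits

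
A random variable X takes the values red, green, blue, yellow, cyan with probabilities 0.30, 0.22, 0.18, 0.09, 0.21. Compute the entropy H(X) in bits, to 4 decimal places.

H = −Σ pᵢ log₂ pᵢ.
−0.30·log₂(0.30) = 0.5211
−0.22·log₂(0.22) = 0.4806
−0.18·log₂(0.18) = 0.4453
−0.09·log₂(0.09) = 0.3127
−0.21·log₂(0.21) = 0.4728
Sum ≈ 2.2324 → 2.2324 bits.

2.2324 bits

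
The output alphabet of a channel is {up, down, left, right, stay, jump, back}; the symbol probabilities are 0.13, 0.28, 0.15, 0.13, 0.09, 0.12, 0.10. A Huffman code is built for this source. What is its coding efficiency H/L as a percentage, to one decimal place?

Entropy H = −Σ p log₂ p ≈ 2.7020 bits.
Huffman merges: 9/100+1/10→19/100; 3/25+13/100→1/4; 13/100+3/20→7/25; 19/100+1/4→11/25; 7/25+7/25→14/25; 11/25+14/25→1. L = 68/25 ≈ 2.7200.
Efficiency = H/L = 2.7020/2.7200 = 99.3%.

99.3%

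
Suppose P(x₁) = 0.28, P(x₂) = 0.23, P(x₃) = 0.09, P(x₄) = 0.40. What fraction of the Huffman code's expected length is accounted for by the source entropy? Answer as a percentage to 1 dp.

96.0%

Entropy H = −Σ p log₂ p ≈ 1.8433 bits.
Huffman merges: 9/100+23/100→8/25; 7/25+8/25→3/5; 2/5+3/5→1. L = 48/25 ≈ 1.9200.
Efficiency = H/L = 1.8433/1.9200 = 96.0%.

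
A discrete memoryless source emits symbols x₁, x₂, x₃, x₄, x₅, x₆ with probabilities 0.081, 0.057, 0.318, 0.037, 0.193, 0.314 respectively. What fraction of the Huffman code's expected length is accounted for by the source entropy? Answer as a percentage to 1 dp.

97.6%

Entropy H = −Σ p log₂ p ≈ 2.2137 bits.
Huffman merges: 37/1000+57/1000→47/500; 81/1000+47/500→7/40; 7/40+193/1000→46/125; 157/500+159/500→79/125; 46/125+79/125→1. L = 2269/1000 ≈ 2.2690.
Efficiency = H/L = 2.2137/2.2690 = 97.6%.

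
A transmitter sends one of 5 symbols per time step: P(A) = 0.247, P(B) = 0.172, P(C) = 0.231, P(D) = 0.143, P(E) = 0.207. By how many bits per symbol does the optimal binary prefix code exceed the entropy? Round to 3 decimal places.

Entropy H = −Σ p log₂ p ≈ 2.2951 bits.
Huffman merges: 143/1000+43/250→63/200; 207/1000+231/1000→219/500; 247/1000+63/200→281/500; 219/500+281/500→1. L = 463/200 ≈ 2.3150.
L − H = 2.3150 − 2.2951 = 0.020 bits.

0.020 bits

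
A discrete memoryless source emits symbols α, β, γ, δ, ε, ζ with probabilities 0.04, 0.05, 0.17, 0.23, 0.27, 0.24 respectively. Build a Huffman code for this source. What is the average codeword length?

Repeatedly combine the two least-probable nodes; the expected code length is the sum of the merged weights.
merge 1/25 + 1/20 → 9/100
merge 9/100 + 17/100 → 13/50
merge 23/100 + 6/25 → 47/100
merge 13/50 + 27/100 → 53/100
merge 47/100 + 53/100 → 1
L = 9/100 + 13/50 + 47/100 + 53/100 + 1 = 47/20 = 2.35 bits/symbol.

2.35 bits/symbol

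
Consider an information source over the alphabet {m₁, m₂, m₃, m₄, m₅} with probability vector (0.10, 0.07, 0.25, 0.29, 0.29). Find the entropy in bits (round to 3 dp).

H = −Σ pᵢ log₂ pᵢ.
−0.10·log₂(0.10) = 0.3322
−0.07·log₂(0.07) = 0.2686
−0.25·log₂(0.25) = 0.5000
−0.29·log₂(0.29) = 0.5179
−0.29·log₂(0.29) = 0.5179
Sum ≈ 2.1366 → 2.137 bits.

2.137 bits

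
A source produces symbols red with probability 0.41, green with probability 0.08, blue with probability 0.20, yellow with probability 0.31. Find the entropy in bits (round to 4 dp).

H = −Σ pᵢ log₂ pᵢ.
−0.41·log₂(0.41) = 0.5274
−0.08·log₂(0.08) = 0.2915
−0.20·log₂(0.20) = 0.4644
−0.31·log₂(0.31) = 0.5238
Sum ≈ 1.8071 → 1.8071 bits.

1.8071 bits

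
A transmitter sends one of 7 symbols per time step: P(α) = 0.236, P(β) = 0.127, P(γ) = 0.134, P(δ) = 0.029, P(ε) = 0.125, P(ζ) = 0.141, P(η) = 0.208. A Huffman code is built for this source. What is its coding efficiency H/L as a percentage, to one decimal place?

Entropy H = −Σ p log₂ p ≈ 2.6511 bits.
Huffman merges: 29/1000+1/8→77/500; 127/1000+67/500→261/1000; 141/1000+77/500→59/200; 26/125+59/250→111/250; 261/1000+59/200→139/250; 111/250+139/250→1. L = 271/100 ≈ 2.7100.
Efficiency = H/L = 2.6511/2.7100 = 97.8%.

97.8%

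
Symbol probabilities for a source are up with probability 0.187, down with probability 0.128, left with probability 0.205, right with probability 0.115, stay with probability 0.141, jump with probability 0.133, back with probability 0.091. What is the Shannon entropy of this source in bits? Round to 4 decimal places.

2.7598 bits

H = −Σ pᵢ log₂ pᵢ.
−0.187·log₂(0.187) = 0.4523
−0.128·log₂(0.128) = 0.3796
−0.205·log₂(0.205) = 0.4687
−0.115·log₂(0.115) = 0.3588
−0.141·log₂(0.141) = 0.3985
−0.133·log₂(0.133) = 0.3871
−0.091·log₂(0.091) = 0.3147
Sum ≈ 2.7598 → 2.7598 bits.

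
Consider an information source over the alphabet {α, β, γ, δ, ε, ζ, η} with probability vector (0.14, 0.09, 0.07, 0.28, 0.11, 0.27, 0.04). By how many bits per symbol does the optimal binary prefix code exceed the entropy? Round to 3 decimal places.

Entropy H = −Σ p log₂ p ≈ 2.5386 bits.
Huffman merges: 1/25+7/100→11/100; 9/100+11/100→1/5; 11/100+7/50→1/4; 1/5+1/4→9/20; 27/100+7/25→11/20; 9/20+11/20→1. L = 64/25 ≈ 2.5600.
L − H = 2.5600 − 2.5386 = 0.021 bits.

0.021 bits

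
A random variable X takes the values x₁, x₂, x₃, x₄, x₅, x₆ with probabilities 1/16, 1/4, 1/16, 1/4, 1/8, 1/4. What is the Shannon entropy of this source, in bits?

2.375 bits

Each probability is a power of 1/2, so log₂(1/p) is an integer.
H = Σ p·log₂(1/p) = 1/16·4 + 1/4·2 + 1/16·4 + 1/4·2 + 1/8·3 + 1/4·2 = 2.375 bits.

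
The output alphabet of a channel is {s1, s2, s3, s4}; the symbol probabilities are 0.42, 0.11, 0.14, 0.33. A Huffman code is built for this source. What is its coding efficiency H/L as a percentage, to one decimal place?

Entropy H = −Σ p log₂ p ≈ 1.8009 bits.
Huffman merges: 11/100+7/50→1/4; 1/4+33/100→29/50; 21/50+29/50→1. L = 183/100 ≈ 1.8300.
Efficiency = H/L = 1.8009/1.8300 = 98.4%.

98.4%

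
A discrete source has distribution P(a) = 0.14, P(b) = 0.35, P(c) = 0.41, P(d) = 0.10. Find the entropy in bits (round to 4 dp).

H = −Σ pᵢ log₂ pᵢ.
−0.14·log₂(0.14) = 0.3971
−0.35·log₂(0.35) = 0.5301
−0.41·log₂(0.41) = 0.5274
−0.10·log₂(0.10) = 0.3322
Sum ≈ 1.7868 → 1.7868 bits.

1.7868 bits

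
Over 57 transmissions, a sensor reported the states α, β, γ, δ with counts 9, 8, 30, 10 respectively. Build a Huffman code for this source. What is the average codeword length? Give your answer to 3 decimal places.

1.772 bits/symbol

Probabilities are the counts divided by 57.
Repeatedly combine the two least-probable nodes; the expected code length is the sum of the merged weights.
merge 8/57 + 3/19 → 17/57
merge 10/57 + 17/57 → 9/19
merge 9/19 + 10/19 → 1
L = 17/57 + 9/19 + 1 = 101/57 ≈ 1.772 bits/symbol.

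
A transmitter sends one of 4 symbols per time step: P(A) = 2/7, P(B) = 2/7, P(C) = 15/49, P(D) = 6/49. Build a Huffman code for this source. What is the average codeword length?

2 bits/symbol

Repeatedly combine the two least-probable nodes; the expected code length is the sum of the merged weights.
merge 6/49 + 2/7 → 20/49
merge 2/7 + 15/49 → 29/49
merge 20/49 + 29/49 → 1
L = 20/49 + 29/49 + 1 = 2 bits/symbol.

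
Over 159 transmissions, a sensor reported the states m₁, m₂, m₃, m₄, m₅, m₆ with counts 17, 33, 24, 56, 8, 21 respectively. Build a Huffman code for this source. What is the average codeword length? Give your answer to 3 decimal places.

2.440 bits/symbol

Probabilities are the counts divided by 159.
Repeatedly combine the two least-probable nodes; the expected code length is the sum of the merged weights.
merge 8/159 + 17/159 → 25/159
merge 7/53 + 8/53 → 15/53
merge 25/159 + 11/53 → 58/159
merge 15/53 + 56/159 → 101/159
merge 58/159 + 101/159 → 1
L = 25/159 + 15/53 + 58/159 + 101/159 + 1 = 388/159 ≈ 2.440 bits/symbol.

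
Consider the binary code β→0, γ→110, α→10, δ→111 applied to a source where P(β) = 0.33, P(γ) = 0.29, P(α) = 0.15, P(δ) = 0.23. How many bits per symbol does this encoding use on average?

L̄ = Σ pᵢ·ℓᵢ = 0.33·1 + 0.29·3 + 0.15·2 + 0.23·3 = 2.19 bits/symbol.

2.19 bits/symbol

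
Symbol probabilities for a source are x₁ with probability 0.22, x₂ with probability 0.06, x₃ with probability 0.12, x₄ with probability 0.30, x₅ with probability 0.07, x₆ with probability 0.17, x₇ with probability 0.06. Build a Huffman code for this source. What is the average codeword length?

2.6 bits/symbol

Repeatedly combine the two least-probable nodes; the expected code length is the sum of the merged weights.
merge 3/50 + 3/50 → 3/25
merge 7/100 + 3/25 → 19/100
merge 3/25 + 17/100 → 29/100
merge 19/100 + 11/50 → 41/100
merge 29/100 + 3/10 → 59/100
merge 41/100 + 59/100 → 1
L = 3/25 + 19/100 + 29/100 + 41/100 + 59/100 + 1 = 13/5 = 2.6 bits/symbol.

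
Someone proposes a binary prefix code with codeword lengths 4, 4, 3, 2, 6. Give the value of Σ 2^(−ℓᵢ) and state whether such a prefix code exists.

0.515625; yes

With common denominator 2^6 = 64: Σ 2^(−ℓᵢ) = 4/64 + 4/64 + 8/64 + 16/64 + 1/64 = 33/64 = 0.515625.
Kraft's inequality requires Σ ≤ 1; here Σ = 0.515625 ≤ 1, so such a prefix code exists.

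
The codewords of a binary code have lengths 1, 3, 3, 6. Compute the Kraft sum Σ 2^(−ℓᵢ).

0.765625

With common denominator 2^6 = 64: Σ 2^(−ℓᵢ) = 32/64 + 8/64 + 8/64 + 1/64 = 49/64 = 0.765625.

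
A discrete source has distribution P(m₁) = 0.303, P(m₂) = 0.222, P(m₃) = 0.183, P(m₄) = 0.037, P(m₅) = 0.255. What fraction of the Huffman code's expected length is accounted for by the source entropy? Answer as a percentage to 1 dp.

Entropy H = −Σ p log₂ p ≈ 2.1311 bits.
Huffman merges: 37/1000+183/1000→11/50; 11/50+111/500→221/500; 51/200+303/1000→279/500; 221/500+279/500→1. L = 111/50 ≈ 2.2200.
Efficiency = H/L = 2.1311/2.2200 = 96.0%.

96.0%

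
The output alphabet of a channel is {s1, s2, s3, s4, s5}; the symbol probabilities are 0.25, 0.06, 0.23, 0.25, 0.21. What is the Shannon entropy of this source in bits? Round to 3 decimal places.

H = −Σ pᵢ log₂ pᵢ.
−0.25·log₂(0.25) = 0.5000
−0.06·log₂(0.06) = 0.2435
−0.23·log₂(0.23) = 0.4877
−0.25·log₂(0.25) = 0.5000
−0.21·log₂(0.21) = 0.4728
Sum ≈ 2.2040 → 2.204 bits.

2.204 bits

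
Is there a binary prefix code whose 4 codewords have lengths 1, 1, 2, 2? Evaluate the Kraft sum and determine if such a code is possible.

1.5; no

With common denominator 2^2 = 4: Σ 2^(−ℓᵢ) = 2/4 + 2/4 + 1/4 + 1/4 = 6/4 = 1.5.
Kraft's inequality requires Σ ≤ 1; here Σ = 1.5 > 1, so no such prefix code exists.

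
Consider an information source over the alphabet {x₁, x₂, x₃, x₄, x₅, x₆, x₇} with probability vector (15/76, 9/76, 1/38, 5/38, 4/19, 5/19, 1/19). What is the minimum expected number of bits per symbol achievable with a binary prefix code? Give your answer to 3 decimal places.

2.605 bits/symbol

Repeatedly combine the two least-probable nodes; the expected code length is the sum of the merged weights.
merge 1/38 + 1/19 → 3/38
merge 3/38 + 9/76 → 15/76
merge 5/38 + 15/76 → 25/76
merge 15/76 + 4/19 → 31/76
merge 5/19 + 25/76 → 45/76
merge 31/76 + 45/76 → 1
L = 3/38 + 15/76 + 25/76 + 31/76 + 45/76 + 1 = 99/38 ≈ 2.605 bits/symbol.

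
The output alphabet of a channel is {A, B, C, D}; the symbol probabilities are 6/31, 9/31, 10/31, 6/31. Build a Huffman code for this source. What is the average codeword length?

Repeatedly combine the two least-probable nodes; the expected code length is the sum of the merged weights.
merge 6/31 + 6/31 → 12/31
merge 9/31 + 10/31 → 19/31
merge 12/31 + 19/31 → 1
L = 12/31 + 19/31 + 1 = 2 bits/symbol.

2 bits/symbol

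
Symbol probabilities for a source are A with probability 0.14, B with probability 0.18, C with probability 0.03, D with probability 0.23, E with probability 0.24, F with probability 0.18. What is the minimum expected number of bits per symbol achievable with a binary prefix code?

2.52 bits/symbol

Repeatedly combine the two least-probable nodes; the expected code length is the sum of the merged weights.
merge 3/100 + 7/50 → 17/100
merge 17/100 + 9/50 → 7/20
merge 9/50 + 23/100 → 41/100
merge 6/25 + 7/20 → 59/100
merge 41/100 + 59/100 → 1
L = 17/100 + 7/20 + 41/100 + 59/100 + 1 = 63/25 = 2.52 bits/symbol.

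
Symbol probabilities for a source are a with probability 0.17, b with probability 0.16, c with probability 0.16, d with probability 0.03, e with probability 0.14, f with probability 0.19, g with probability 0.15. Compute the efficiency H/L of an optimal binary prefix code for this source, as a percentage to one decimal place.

Entropy H = −Σ p log₂ p ≈ 2.6953 bits.
Huffman merges: 3/100+7/50→17/100; 3/20+4/25→31/100; 4/25+17/100→33/100; 17/100+19/100→9/25; 31/100+33/100→16/25; 9/25+16/25→1. L = 281/100 ≈ 2.8100.
Efficiency = H/L = 2.6953/2.8100 = 95.9%.

95.9%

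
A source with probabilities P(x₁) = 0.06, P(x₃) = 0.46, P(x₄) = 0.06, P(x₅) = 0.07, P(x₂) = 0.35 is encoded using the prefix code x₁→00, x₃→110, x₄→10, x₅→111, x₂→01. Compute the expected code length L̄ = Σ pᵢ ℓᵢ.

2.53 bits/symbol

L̄ = Σ pᵢ·ℓᵢ = 0.06·2 + 0.46·3 + 0.06·2 + 0.07·3 + 0.35·2 = 2.53 bits/symbol.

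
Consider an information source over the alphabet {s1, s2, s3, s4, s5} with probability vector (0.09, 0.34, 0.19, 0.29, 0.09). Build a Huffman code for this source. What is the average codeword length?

Repeatedly combine the two least-probable nodes; the expected code length is the sum of the merged weights.
merge 9/100 + 9/100 → 9/50
merge 9/50 + 19/100 → 37/100
merge 29/100 + 17/50 → 63/100
merge 37/100 + 63/100 → 1
L = 9/50 + 37/100 + 63/100 + 1 = 109/50 = 2.18 bits/symbol.

2.18 bits/symbol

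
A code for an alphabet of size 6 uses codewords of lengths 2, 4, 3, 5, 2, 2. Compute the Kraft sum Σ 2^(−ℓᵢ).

0.96875

With common denominator 2^5 = 32: Σ 2^(−ℓᵢ) = 8/32 + 2/32 + 4/32 + 1/32 + 8/32 + 8/32 = 31/32 = 0.96875.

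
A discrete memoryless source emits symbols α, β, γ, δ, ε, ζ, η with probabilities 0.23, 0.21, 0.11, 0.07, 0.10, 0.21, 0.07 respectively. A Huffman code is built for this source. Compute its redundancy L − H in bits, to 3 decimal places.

Entropy H = −Σ p log₂ p ≈ 2.6529 bits.
Huffman merges: 7/100+7/100→7/50; 1/10+11/100→21/100; 7/50+21/100→7/20; 21/100+21/100→21/50; 23/100+7/20→29/50; 21/50+29/50→1. L = 27/10 ≈ 2.7000.
L − H = 2.7000 − 2.6529 = 0.047 bits.

0.047 bits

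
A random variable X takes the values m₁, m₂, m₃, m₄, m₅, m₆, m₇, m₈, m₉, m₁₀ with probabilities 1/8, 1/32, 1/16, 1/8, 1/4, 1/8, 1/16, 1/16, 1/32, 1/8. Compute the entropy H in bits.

3.0625 bits

Each probability is a power of 1/2, so log₂(1/p) is an integer.
H = Σ p·log₂(1/p) = 1/8·3 + 1/32·5 + 1/16·4 + 1/8·3 + 1/4·2 + 1/8·3 + 1/16·4 + 1/16·4 + 1/32·5 + 1/8·3 = 3.0625 bits.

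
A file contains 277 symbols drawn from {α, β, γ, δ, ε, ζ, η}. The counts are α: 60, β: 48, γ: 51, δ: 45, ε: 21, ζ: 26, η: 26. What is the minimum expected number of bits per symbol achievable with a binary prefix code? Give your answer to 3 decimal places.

2.769 bits/symbol

Probabilities are the counts divided by 277.
Repeatedly combine the two least-probable nodes; the expected code length is the sum of the merged weights.
merge 21/277 + 26/277 → 47/277
merge 26/277 + 45/277 → 71/277
merge 47/277 + 48/277 → 95/277
merge 51/277 + 60/277 → 111/277
merge 71/277 + 95/277 → 166/277
merge 111/277 + 166/277 → 1
L = 47/277 + 71/277 + 95/277 + 111/277 + 166/277 + 1 = 767/277 ≈ 2.769 bits/symbol.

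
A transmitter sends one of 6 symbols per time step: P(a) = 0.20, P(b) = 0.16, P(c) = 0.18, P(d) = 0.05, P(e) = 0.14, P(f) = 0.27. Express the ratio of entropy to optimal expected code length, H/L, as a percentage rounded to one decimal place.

Entropy H = −Σ p log₂ p ≈ 2.4559 bits.
Huffman merges: 1/20+7/50→19/100; 4/25+9/50→17/50; 19/100+1/5→39/100; 27/100+17/50→61/100; 39/100+61/100→1. L = 253/100 ≈ 2.5300.
Efficiency = H/L = 2.4559/2.5300 = 97.1%.

97.1%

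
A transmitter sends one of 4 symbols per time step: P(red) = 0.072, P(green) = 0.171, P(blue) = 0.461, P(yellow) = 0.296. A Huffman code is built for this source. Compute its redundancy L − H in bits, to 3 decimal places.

Entropy H = −Σ p log₂ p ≈ 1.7439 bits.
Huffman merges: 9/125+171/1000→243/1000; 243/1000+37/125→539/1000; 461/1000+539/1000→1. L = 891/500 ≈ 1.7820.
L − H = 1.7820 − 1.7439 = 0.038 bits.

0.038 bits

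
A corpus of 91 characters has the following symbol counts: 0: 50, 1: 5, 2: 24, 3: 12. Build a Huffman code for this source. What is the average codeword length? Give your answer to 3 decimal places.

1.637 bits/symbol

Probabilities are the counts divided by 91.
Repeatedly combine the two least-probable nodes; the expected code length is the sum of the merged weights.
merge 5/91 + 12/91 → 17/91
merge 17/91 + 24/91 → 41/91
merge 41/91 + 50/91 → 1
L = 17/91 + 41/91 + 1 = 149/91 ≈ 1.637 bits/symbol.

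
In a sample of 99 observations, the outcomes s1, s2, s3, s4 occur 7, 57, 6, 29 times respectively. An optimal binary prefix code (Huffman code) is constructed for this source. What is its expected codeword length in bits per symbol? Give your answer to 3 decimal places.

Probabilities are the counts divided by 99.
Repeatedly combine the two least-probable nodes; the expected code length is the sum of the merged weights.
merge 2/33 + 7/99 → 13/99
merge 13/99 + 29/99 → 14/33
merge 14/33 + 19/33 → 1
L = 13/99 + 14/33 + 1 = 14/9 ≈ 1.556 bits/symbol.

1.556 bits/symbol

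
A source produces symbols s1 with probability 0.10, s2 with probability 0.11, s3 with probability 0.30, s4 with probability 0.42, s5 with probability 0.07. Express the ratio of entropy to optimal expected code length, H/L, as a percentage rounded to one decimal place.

Entropy H = −Σ p log₂ p ≈ 1.9978 bits.
Huffman merges: 7/100+1/10→17/100; 11/100+17/100→7/25; 7/25+3/10→29/50; 21/50+29/50→1. L = 203/100 ≈ 2.0300.
Efficiency = H/L = 1.9978/2.0300 = 98.4%.

98.4%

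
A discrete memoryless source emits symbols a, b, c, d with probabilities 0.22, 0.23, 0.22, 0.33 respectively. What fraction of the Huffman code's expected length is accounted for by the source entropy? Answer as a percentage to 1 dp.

Entropy H = −Σ p log₂ p ≈ 1.9766 bits.
Huffman merges: 11/50+11/50→11/25; 23/100+33/100→14/25; 11/25+14/25→1. L = 2 ≈ 2.0000.
Efficiency = H/L = 1.9766/2.0000 = 98.8%.

98.8%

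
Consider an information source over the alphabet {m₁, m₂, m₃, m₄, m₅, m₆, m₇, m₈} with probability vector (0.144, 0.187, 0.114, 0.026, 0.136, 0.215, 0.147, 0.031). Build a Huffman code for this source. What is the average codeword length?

2.826 bits/symbol

Repeatedly combine the two least-probable nodes; the expected code length is the sum of the merged weights.
merge 13/500 + 31/1000 → 57/1000
merge 57/1000 + 57/500 → 171/1000
merge 17/125 + 18/125 → 7/25
merge 147/1000 + 171/1000 → 159/500
merge 187/1000 + 43/200 → 201/500
merge 7/25 + 159/500 → 299/500
merge 201/500 + 299/500 → 1
L = 57/1000 + 171/1000 + 7/25 + 159/500 + 201/500 + 299/500 + 1 = 1413/500 = 2.826 bits/symbol.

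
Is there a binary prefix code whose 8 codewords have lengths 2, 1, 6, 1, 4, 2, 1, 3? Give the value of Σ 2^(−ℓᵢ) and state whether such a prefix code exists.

With common denominator 2^6 = 64: Σ 2^(−ℓᵢ) = 16/64 + 32/64 + 1/64 + 32/64 + 4/64 + 16/64 + 32/64 + 8/64 = 141/64 = 2.203125.
Kraft's inequality requires Σ ≤ 1; here Σ = 2.203125 > 1, so no such prefix code exists.

2.203125; no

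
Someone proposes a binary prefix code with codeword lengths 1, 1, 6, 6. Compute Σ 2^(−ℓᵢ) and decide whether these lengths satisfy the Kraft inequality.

With common denominator 2^6 = 64: Σ 2^(−ℓᵢ) = 32/64 + 32/64 + 1/64 + 1/64 = 66/64 = 1.03125.
Kraft's inequality requires Σ ≤ 1; here Σ = 1.03125 > 1, so no such prefix code exists.

1.03125; no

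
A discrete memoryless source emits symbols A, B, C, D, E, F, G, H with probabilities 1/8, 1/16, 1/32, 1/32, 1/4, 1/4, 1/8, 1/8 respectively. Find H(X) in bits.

Each probability is a power of 1/2, so log₂(1/p) is an integer.
H = Σ p·log₂(1/p) = 1/8·3 + 1/16·4 + 1/32·5 + 1/32·5 + 1/4·2 + 1/4·2 + 1/8·3 + 1/8·3 = 2.6875 bits.

2.6875 bits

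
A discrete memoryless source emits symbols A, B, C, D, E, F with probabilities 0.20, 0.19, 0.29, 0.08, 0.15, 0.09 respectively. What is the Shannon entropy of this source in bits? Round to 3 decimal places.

2.452 bits

H = −Σ pᵢ log₂ pᵢ.
−0.20·log₂(0.20) = 0.4644
−0.19·log₂(0.19) = 0.4552
−0.29·log₂(0.29) = 0.5179
−0.08·log₂(0.08) = 0.2915
−0.15·log₂(0.15) = 0.4105
−0.09·log₂(0.09) = 0.3127
Sum ≈ 2.4522 → 2.452 bits.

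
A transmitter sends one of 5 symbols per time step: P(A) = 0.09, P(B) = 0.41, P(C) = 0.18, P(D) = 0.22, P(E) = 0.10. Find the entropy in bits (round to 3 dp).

2.098 bits

H = −Σ pᵢ log₂ pᵢ.
−0.09·log₂(0.09) = 0.3127
−0.41·log₂(0.41) = 0.5274
−0.18·log₂(0.18) = 0.4453
−0.22·log₂(0.22) = 0.4806
−0.10·log₂(0.10) = 0.3322
Sum ≈ 2.0981 → 2.098 bits.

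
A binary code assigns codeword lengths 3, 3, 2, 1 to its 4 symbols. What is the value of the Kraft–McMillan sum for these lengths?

1

With common denominator 2^3 = 8: Σ 2^(−ℓᵢ) = 1/8 + 1/8 + 2/8 + 4/8 = 8/8 = 1.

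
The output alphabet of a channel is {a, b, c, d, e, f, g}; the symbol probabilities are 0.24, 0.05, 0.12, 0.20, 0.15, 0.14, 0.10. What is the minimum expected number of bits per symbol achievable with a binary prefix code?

Repeatedly combine the two least-probable nodes; the expected code length is the sum of the merged weights.
merge 1/20 + 1/10 → 3/20
merge 3/25 + 7/50 → 13/50
merge 3/20 + 3/20 → 3/10
merge 1/5 + 6/25 → 11/25
merge 13/50 + 3/10 → 14/25
merge 11/25 + 14/25 → 1
L = 3/20 + 13/50 + 3/10 + 11/25 + 14/25 + 1 = 271/100 = 2.71 bits/symbol.

2.71 bits/symbol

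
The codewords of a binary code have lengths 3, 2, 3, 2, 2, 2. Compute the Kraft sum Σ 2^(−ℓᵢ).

With common denominator 2^3 = 8: Σ 2^(−ℓᵢ) = 1/8 + 2/8 + 1/8 + 2/8 + 2/8 + 2/8 = 10/8 = 1.25.

1.25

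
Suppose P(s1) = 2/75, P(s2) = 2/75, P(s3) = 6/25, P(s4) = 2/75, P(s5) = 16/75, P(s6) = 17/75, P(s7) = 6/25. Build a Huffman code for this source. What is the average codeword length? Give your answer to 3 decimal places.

2.427 bits/symbol

Repeatedly combine the two least-probable nodes; the expected code length is the sum of the merged weights.
merge 2/75 + 2/75 → 4/75
merge 2/75 + 4/75 → 2/25
merge 2/25 + 16/75 → 22/75
merge 17/75 + 6/25 → 7/15
merge 6/25 + 22/75 → 8/15
merge 7/15 + 8/15 → 1
L = 4/75 + 2/25 + 22/75 + 7/15 + 8/15 + 1 = 182/75 ≈ 2.427 bits/symbol.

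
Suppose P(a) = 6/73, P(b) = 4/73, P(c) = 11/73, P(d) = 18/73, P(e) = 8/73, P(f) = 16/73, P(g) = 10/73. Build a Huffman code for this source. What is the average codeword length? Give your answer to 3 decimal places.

2.671 bits/symbol

Repeatedly combine the two least-probable nodes; the expected code length is the sum of the merged weights.
merge 4/73 + 6/73 → 10/73
merge 8/73 + 10/73 → 18/73
merge 10/73 + 11/73 → 21/73
merge 16/73 + 18/73 → 34/73
merge 18/73 + 21/73 → 39/73
merge 34/73 + 39/73 → 1
L = 10/73 + 18/73 + 21/73 + 34/73 + 39/73 + 1 = 195/73 ≈ 2.671 bits/symbol.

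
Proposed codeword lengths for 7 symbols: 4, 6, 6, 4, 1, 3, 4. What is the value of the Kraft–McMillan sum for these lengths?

With common denominator 2^6 = 64: Σ 2^(−ℓᵢ) = 4/64 + 1/64 + 1/64 + 4/64 + 32/64 + 8/64 + 4/64 = 54/64 = 0.84375.

0.84375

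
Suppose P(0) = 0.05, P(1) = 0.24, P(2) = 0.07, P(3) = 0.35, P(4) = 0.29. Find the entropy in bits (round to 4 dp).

H = −Σ pᵢ log₂ pᵢ.
−0.05·log₂(0.05) = 0.2161
−0.24·log₂(0.24) = 0.4941
−0.07·log₂(0.07) = 0.2686
−0.35·log₂(0.35) = 0.5301
−0.29·log₂(0.29) = 0.5179
Sum ≈ 2.0268 → 2.0268 bits.

2.0268 bits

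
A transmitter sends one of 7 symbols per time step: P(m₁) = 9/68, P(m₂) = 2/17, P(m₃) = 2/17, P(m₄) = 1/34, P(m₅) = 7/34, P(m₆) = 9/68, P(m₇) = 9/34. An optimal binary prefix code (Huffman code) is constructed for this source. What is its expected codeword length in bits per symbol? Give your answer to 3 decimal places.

2.676 bits/symbol

Repeatedly combine the two least-probable nodes; the expected code length is the sum of the merged weights.
merge 1/34 + 2/17 → 5/34
merge 2/17 + 9/68 → 1/4
merge 9/68 + 5/34 → 19/68
merge 7/34 + 1/4 → 31/68
merge 9/34 + 19/68 → 37/68
merge 31/68 + 37/68 → 1
L = 5/34 + 1/4 + 19/68 + 31/68 + 37/68 + 1 = 91/34 ≈ 2.676 bits/symbol.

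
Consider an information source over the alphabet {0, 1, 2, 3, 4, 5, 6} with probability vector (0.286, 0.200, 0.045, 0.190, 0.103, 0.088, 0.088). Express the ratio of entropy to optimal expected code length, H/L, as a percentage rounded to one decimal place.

Entropy H = −Σ p log₂ p ≈ 2.5923 bits.
Huffman merges: 9/200+11/125→133/1000; 11/125+103/1000→191/1000; 133/1000+19/100→323/1000; 191/1000+1/5→391/1000; 143/500+323/1000→609/1000; 391/1000+609/1000→1. L = 2647/1000 ≈ 2.6470.
Efficiency = H/L = 2.5923/2.6470 = 97.9%.

97.9%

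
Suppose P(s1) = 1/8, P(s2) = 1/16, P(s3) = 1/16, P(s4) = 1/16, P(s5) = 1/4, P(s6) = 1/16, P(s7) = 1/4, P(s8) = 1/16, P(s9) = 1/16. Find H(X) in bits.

2.875 bits

Each probability is a power of 1/2, so log₂(1/p) is an integer.
H = Σ p·log₂(1/p) = 1/8·3 + 1/16·4 + 1/16·4 + 1/16·4 + 1/4·2 + 1/16·4 + 1/4·2 + 1/16·4 + 1/16·4 = 2.875 bits.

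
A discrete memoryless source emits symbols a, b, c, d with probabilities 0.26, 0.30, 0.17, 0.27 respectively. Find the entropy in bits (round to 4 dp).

H = −Σ pᵢ log₂ pᵢ.
−0.26·log₂(0.26) = 0.5053
−0.30·log₂(0.30) = 0.5211
−0.17·log₂(0.17) = 0.4346
−0.27·log₂(0.27) = 0.5100
Sum ≈ 1.9710 → 1.9710 bits.

1.9710 bits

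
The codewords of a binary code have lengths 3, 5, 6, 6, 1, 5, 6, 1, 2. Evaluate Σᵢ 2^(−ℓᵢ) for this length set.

With common denominator 2^6 = 64: Σ 2^(−ℓᵢ) = 8/64 + 2/64 + 1/64 + 1/64 + 32/64 + 2/64 + 1/64 + 32/64 + 16/64 = 95/64 = 1.484375.

1.484375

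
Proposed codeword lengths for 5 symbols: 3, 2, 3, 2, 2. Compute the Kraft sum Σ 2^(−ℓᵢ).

With common denominator 2^3 = 8: Σ 2^(−ℓᵢ) = 1/8 + 2/8 + 1/8 + 2/8 + 2/8 = 8/8 = 1.

1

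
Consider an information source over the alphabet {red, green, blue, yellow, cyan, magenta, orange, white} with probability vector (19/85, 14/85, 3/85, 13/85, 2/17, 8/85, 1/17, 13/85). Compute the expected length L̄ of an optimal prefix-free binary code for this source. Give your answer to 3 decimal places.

Repeatedly combine the two least-probable nodes; the expected code length is the sum of the merged weights.
merge 3/85 + 1/17 → 8/85
merge 8/85 + 8/85 → 16/85
merge 2/17 + 13/85 → 23/85
merge 13/85 + 14/85 → 27/85
merge 16/85 + 19/85 → 7/17
merge 23/85 + 27/85 → 10/17
merge 7/17 + 10/17 → 1
L = 8/85 + 16/85 + 23/85 + 27/85 + 7/17 + 10/17 + 1 = 244/85 ≈ 2.871 bits/symbol.

2.871 bits/symbol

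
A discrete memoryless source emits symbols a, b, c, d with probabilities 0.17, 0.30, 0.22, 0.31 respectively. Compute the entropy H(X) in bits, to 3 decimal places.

1.960 bits

H = −Σ pᵢ log₂ pᵢ.
−0.17·log₂(0.17) = 0.4346
−0.30·log₂(0.30) = 0.5211
−0.22·log₂(0.22) = 0.4806
−0.31·log₂(0.31) = 0.5238
Sum ≈ 1.9600 → 1.960 bits.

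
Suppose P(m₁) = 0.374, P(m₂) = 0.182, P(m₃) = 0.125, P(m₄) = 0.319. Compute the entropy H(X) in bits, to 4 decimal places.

1.8788 bits

H = −Σ pᵢ log₂ pᵢ.
−0.374·log₂(0.374) = 0.5307
−0.182·log₂(0.182) = 0.4474
−0.125·log₂(0.125) = 0.3750
−0.319·log₂(0.319) = 0.5258
Sum ≈ 1.8788 → 1.8788 bits.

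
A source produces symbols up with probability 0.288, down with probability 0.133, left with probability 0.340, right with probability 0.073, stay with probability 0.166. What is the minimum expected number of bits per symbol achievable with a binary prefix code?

Repeatedly combine the two least-probable nodes; the expected code length is the sum of the merged weights.
merge 73/1000 + 133/1000 → 103/500
merge 83/500 + 103/500 → 93/250
merge 36/125 + 17/50 → 157/250
merge 93/250 + 157/250 → 1
L = 103/500 + 93/250 + 157/250 + 1 = 1103/500 = 2.206 bits/symbol.

2.206 bits/symbol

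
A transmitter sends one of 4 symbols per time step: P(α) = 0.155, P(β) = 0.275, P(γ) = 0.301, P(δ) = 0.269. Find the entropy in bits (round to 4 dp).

1.9600 bits

H = −Σ pᵢ log₂ pᵢ.
−0.155·log₂(0.155) = 0.4169
−0.275·log₂(0.275) = 0.5122
−0.301·log₂(0.301) = 0.5214
−0.269·log₂(0.269) = 0.5096
Sum ≈ 1.9600 → 1.9600 bits.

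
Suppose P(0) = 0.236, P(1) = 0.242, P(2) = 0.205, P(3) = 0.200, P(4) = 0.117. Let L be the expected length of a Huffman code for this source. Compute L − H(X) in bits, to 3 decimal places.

Entropy H = −Σ p log₂ p ≈ 2.2822 bits.
Huffman merges: 117/1000+1/5→317/1000; 41/200+59/250→441/1000; 121/500+317/1000→559/1000; 441/1000+559/1000→1. L = 2317/1000 ≈ 2.3170.
L − H = 2.3170 − 2.2822 = 0.035 bits.

0.035 bits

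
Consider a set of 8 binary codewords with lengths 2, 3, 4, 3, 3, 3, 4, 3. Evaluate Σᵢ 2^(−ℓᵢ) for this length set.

1

With common denominator 2^4 = 16: Σ 2^(−ℓᵢ) = 4/16 + 2/16 + 1/16 + 2/16 + 2/16 + 2/16 + 1/16 + 2/16 = 16/16 = 1.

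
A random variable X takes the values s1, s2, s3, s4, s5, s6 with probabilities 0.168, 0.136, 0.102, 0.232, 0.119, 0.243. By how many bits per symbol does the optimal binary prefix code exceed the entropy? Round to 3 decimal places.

Entropy H = −Σ p log₂ p ≈ 2.5101 bits.
Huffman merges: 51/500+119/1000→221/1000; 17/125+21/125→38/125; 221/1000+29/125→453/1000; 243/1000+38/125→547/1000; 453/1000+547/1000→1. L = 101/40 ≈ 2.5250.
L − H = 2.5250 − 2.5101 = 0.015 bits.

0.015 bits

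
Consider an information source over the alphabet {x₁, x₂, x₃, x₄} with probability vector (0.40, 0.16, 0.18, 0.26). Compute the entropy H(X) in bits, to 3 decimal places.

H = −Σ pᵢ log₂ pᵢ.
−0.40·log₂(0.40) = 0.5288
−0.16·log₂(0.16) = 0.4230
−0.18·log₂(0.18) = 0.4453
−0.26·log₂(0.26) = 0.5053
Sum ≈ 1.9024 → 1.902 bits.

1.902 bits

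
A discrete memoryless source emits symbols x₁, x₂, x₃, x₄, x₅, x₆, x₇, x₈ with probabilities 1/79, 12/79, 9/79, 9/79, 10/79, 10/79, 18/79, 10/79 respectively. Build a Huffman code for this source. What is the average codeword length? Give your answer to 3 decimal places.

2.899 bits/symbol

Repeatedly combine the two least-probable nodes; the expected code length is the sum of the merged weights.
merge 1/79 + 9/79 → 10/79
merge 9/79 + 10/79 → 19/79
merge 10/79 + 10/79 → 20/79
merge 10/79 + 12/79 → 22/79
merge 18/79 + 19/79 → 37/79
merge 20/79 + 22/79 → 42/79
merge 37/79 + 42/79 → 1
L = 10/79 + 19/79 + 20/79 + 22/79 + 37/79 + 42/79 + 1 = 229/79 ≈ 2.899 bits/symbol.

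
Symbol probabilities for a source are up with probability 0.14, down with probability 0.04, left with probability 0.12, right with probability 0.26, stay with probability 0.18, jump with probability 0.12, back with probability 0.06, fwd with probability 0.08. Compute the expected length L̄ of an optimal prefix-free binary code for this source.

2.84 bits/symbol

Repeatedly combine the two least-probable nodes; the expected code length is the sum of the merged weights.
merge 1/25 + 3/50 → 1/10
merge 2/25 + 1/10 → 9/50
merge 3/25 + 3/25 → 6/25
merge 7/50 + 9/50 → 8/25
merge 9/50 + 6/25 → 21/50
merge 13/50 + 8/25 → 29/50
merge 21/50 + 29/50 → 1
L = 1/10 + 9/50 + 6/25 + 8/25 + 21/50 + 29/50 + 1 = 71/25 = 2.84 bits/symbol.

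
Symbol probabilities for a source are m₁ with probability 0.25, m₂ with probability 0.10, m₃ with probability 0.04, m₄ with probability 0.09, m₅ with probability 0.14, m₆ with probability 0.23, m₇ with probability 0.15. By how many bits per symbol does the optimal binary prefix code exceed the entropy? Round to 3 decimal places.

0.024 bits

Entropy H = −Σ p log₂ p ≈ 2.6259 bits.
Huffman merges: 1/25+9/100→13/100; 1/10+13/100→23/100; 7/50+3/20→29/100; 23/100+23/100→23/50; 1/4+29/100→27/50; 23/50+27/50→1. L = 53/20 ≈ 2.6500.
L − H = 2.6500 − 2.6259 = 0.024 bits.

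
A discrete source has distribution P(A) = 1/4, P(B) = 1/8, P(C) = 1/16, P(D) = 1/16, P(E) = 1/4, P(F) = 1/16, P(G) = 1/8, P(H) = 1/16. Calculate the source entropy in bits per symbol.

Each probability is a power of 1/2, so log₂(1/p) is an integer.
H = Σ p·log₂(1/p) = 1/4·2 + 1/8·3 + 1/16·4 + 1/16·4 + 1/4·2 + 1/16·4 + 1/8·3 + 1/16·4 = 2.75 bits.

2.75 bits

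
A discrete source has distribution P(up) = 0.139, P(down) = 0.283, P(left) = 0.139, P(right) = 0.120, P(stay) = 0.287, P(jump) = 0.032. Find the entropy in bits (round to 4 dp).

2.3496 bits

H = −Σ pᵢ log₂ pᵢ.
−0.139·log₂(0.139) = 0.3957
−0.283·log₂(0.283) = 0.5154
−0.139·log₂(0.139) = 0.3957
−0.120·log₂(0.120) = 0.3671
−0.287·log₂(0.287) = 0.5169
−0.032·log₂(0.032) = 0.1589
Sum ≈ 2.3496 → 2.3496 bits.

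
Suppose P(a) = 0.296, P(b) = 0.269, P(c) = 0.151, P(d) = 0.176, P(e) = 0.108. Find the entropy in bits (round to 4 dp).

H = −Σ pᵢ log₂ pᵢ.
−0.296·log₂(0.296) = 0.5199
−0.269·log₂(0.269) = 0.5096
−0.151·log₂(0.151) = 0.4118
−0.176·log₂(0.176) = 0.4411
−0.108·log₂(0.108) = 0.3468
Sum ≈ 2.2292 → 2.2292 bits.

2.2292 bits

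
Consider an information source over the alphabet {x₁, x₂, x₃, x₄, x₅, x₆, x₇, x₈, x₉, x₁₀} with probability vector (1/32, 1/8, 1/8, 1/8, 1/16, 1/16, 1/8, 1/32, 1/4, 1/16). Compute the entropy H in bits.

Each probability is a power of 1/2, so log₂(1/p) is an integer.
H = Σ p·log₂(1/p) = 1/32·5 + 1/8·3 + 1/8·3 + 1/8·3 + 1/16·4 + 1/16·4 + 1/8·3 + 1/32·5 + 1/4·2 + 1/16·4 = 3.0625 bits.

3.0625 bits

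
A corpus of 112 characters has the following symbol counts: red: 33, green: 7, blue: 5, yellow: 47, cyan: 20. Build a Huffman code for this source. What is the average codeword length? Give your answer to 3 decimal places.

Probabilities are the counts divided by 112.
Repeatedly combine the two least-probable nodes; the expected code length is the sum of the merged weights.
merge 5/112 + 1/16 → 3/28
merge 3/28 + 5/28 → 2/7
merge 2/7 + 33/112 → 65/112
merge 47/112 + 65/112 → 1
L = 3/28 + 2/7 + 65/112 + 1 = 221/112 ≈ 1.973 bits/symbol.

1.973 bits/symbol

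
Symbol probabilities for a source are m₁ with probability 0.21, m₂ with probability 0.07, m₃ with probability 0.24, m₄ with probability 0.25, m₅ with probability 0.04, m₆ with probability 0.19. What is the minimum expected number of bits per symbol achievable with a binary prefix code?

2.41 bits/symbol

Repeatedly combine the two least-probable nodes; the expected code length is the sum of the merged weights.
merge 1/25 + 7/100 → 11/100
merge 11/100 + 19/100 → 3/10
merge 21/100 + 6/25 → 9/20
merge 1/4 + 3/10 → 11/20
merge 9/20 + 11/20 → 1
L = 11/100 + 3/10 + 9/20 + 11/20 + 1 = 241/100 = 2.41 bits/symbol.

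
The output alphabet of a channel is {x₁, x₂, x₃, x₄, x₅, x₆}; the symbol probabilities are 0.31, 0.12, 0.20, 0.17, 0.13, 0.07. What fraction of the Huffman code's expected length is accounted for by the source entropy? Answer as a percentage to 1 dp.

Entropy H = −Σ p log₂ p ≈ 2.4410 bits.
Huffman merges: 7/100+3/25→19/100; 13/100+17/100→3/10; 19/100+1/5→39/100; 3/10+31/100→61/100; 39/100+61/100→1. L = 249/100 ≈ 2.4900.
Efficiency = H/L = 2.4410/2.4900 = 98.0%.

98.0%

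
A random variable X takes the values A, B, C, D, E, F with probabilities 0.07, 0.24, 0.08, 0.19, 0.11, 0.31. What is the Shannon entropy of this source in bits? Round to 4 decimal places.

2.3835 bits

H = −Σ pᵢ log₂ pᵢ.
−0.07·log₂(0.07) = 0.2686
−0.24·log₂(0.24) = 0.4941
−0.08·log₂(0.08) = 0.2915
−0.19·log₂(0.19) = 0.4552
−0.11·log₂(0.11) = 0.3503
−0.31·log₂(0.31) = 0.5238
Sum ≈ 2.3835 → 2.3835 bits.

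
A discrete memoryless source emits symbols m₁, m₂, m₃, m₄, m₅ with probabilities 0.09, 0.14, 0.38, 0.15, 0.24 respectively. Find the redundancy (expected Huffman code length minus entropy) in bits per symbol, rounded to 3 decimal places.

0.085 bits

Entropy H = −Σ p log₂ p ≈ 2.1449 bits.
Huffman merges: 9/100+7/50→23/100; 3/20+23/100→19/50; 6/25+19/50→31/50; 19/50+31/50→1. L = 223/100 ≈ 2.2300.
L − H = 2.2300 − 2.1449 = 0.085 bits.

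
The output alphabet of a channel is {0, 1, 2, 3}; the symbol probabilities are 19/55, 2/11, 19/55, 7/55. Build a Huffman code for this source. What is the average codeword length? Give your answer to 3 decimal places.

Repeatedly combine the two least-probable nodes; the expected code length is the sum of the merged weights.
merge 7/55 + 2/11 → 17/55
merge 17/55 + 19/55 → 36/55
merge 19/55 + 36/55 → 1
L = 17/55 + 36/55 + 1 = 108/55 ≈ 1.964 bits/symbol.

1.964 bits/symbol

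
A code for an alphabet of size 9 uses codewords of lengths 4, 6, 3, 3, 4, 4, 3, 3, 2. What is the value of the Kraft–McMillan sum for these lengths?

With common denominator 2^6 = 64: Σ 2^(−ℓᵢ) = 4/64 + 1/64 + 8/64 + 8/64 + 4/64 + 4/64 + 8/64 + 8/64 + 16/64 = 61/64 = 0.953125.

0.953125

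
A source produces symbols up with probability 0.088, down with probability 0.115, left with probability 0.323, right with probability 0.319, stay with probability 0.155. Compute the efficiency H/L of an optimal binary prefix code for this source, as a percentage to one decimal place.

97.0%

Entropy H = −Σ p log₂ p ≈ 2.1367 bits.
Huffman merges: 11/125+23/200→203/1000; 31/200+203/1000→179/500; 319/1000+323/1000→321/500; 179/500+321/500→1. L = 2203/1000 ≈ 2.2030.
Efficiency = H/L = 2.1367/2.2030 = 97.0%.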